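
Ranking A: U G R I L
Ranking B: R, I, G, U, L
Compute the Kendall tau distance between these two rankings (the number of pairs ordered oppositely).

Assign each item its position (1..5) in the first ordering, then rewrite the second ordering as that position sequence:
positions: U→1, G→2, R→3, I→4, L→5
second ordering as positions: [3, 4, 2, 1, 5]
Discordant pairs = inversions in this position sequence.
3: 2, 1 → 2
4: 2, 1 → 2
2: 1 → 1
1: 0
5: 0
Total: 2 + 2 + 1 + 0 + 0 = 5

5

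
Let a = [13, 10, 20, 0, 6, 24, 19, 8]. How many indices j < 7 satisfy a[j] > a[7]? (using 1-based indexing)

The element at index 7 is 19.
Elements before it: 13, 10, 20, 0, 6, 24
Those larger than 19: 20, 24

2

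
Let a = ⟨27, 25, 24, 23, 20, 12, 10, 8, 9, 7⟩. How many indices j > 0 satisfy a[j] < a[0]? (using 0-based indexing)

9 such elements

The element at index 0 is 27.
Elements after it: 25, 24, 23, 20, 12, 10, 8, 9, 7
Those smaller than 27: 25, 24, 23, 20, 12, 10, 8, 9, 7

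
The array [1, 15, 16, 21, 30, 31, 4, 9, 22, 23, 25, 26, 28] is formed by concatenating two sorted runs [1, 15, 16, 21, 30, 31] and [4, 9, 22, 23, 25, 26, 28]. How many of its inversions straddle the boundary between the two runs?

Split inversions: 20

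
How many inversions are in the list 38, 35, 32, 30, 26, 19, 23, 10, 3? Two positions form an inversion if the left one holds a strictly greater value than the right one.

35

For each element, count later entries that are smaller:
38 → 35, 32, 30, 26, 19, 23, 10, 3 → 8
35 → 32, 30, 26, 19, 23, 10, 3 → 7
32 → 30, 26, 19, 23, 10, 3 → 6
30 → 26, 19, 23, 10, 3 → 5
26 → 19, 23, 10, 3 → 4
19 → 10, 3 → 2
23 → 10, 3 → 2
10 → 3 → 1
3 → none → 0
Sum: 8 + 7 + 6 + 5 + 4 + 2 + 2 + 1 + 0 = 35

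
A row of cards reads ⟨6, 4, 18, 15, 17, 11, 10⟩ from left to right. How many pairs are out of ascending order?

Inversions: 10

Out-of-order index pairs (0-indexed):
(0,1): 6 > 4
(2,3): 18 > 15
(2,4): 18 > 17
(2,5): 18 > 11
(2,6): 18 > 10
(3,5): 15 > 11
(3,6): 15 > 10
(4,5): 17 > 11
(4,6): 17 > 10
(5,6): 11 > 10
That's 10 pairs.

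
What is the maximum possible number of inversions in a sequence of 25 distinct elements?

300 inversions

A reversed (strictly descending) arrangement makes every pair an inversion, giving C(25, 2) inversions.
C(25, 2) = 25·24/2 = 300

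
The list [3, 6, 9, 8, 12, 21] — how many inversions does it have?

Inversion pairs (indices are 0-based):
(2,3): 9 > 8
That's 1 pair.

Inversions: 1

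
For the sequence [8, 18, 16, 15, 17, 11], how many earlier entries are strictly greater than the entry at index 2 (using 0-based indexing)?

The element at index 2 is 16.
Elements before it: 8, 18
Those larger than 16: 18

1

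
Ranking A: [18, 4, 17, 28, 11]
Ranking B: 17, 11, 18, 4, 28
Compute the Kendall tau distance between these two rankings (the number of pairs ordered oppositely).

Assign each item its position (1..5) in the first ordering, then rewrite the second ordering as that position sequence:
positions: 18→1, 4→2, 17→3, 28→4, 11→5
second ordering as positions: [3, 5, 1, 2, 4]
Discordant pairs = inversions in this position sequence.
3: 1, 2 → 2
5: 1, 2, 4 → 3
1: 0
2: 0
4: 0
Total: 2 + 3 + 0 + 0 + 0 = 5

There are 5 discordant pairs.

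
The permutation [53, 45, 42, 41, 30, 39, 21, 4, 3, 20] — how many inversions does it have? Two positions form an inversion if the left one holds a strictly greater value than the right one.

There are 42 inversions.

For each element, count later entries that are smaller:
53: 9
45: 8
42: 7
41: 6
30: 4
39: 4
21: 3
4: 1
3: 0
20: 0
Sum: 9 + 8 + 7 + 6 + 4 + 4 + 3 + 1 + 0 + 0 = 42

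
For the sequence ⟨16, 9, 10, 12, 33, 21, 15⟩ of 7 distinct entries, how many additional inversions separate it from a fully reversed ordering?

Maximum inversions for 7 distinct elements is C(7, 2) = 7·6/2 = 21.
Current inversions — for each element, count later smaller elements:
16: 4
9: 0
10: 0
12: 0
33: 2
21: 1
15: 0
Current total: 4 + 0 + 0 + 0 + 2 + 1 + 0 = 7
Shortfall: 21 − 7 = 14

14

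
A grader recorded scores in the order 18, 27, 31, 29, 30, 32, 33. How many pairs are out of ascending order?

Inversion pairs (indices are 1-based):
(3,4): 31 > 29
(3,5): 31 > 30
That's 2 pairs.

2 inversions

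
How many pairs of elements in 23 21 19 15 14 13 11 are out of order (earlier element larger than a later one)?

Sweep left to right; for each value list the smaller values that follow it:
23: 6
21: 5
19: 4
15: 3
14: 2
13: 1
11: 0
Sum: 6 + 5 + 4 + 3 + 2 + 1 + 0 = 21

There are 21 inversions.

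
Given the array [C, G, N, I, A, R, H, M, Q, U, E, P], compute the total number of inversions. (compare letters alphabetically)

Element-by-element contributions:
C: 1
G: 2
N: 5
I: 3
A: 0
R: 5
H: 1
M: 1
Q: 2
U: 2
E: 0
P: 0
Sum: 1 + 2 + 5 + 3 + 0 + 5 + 1 + 1 + 2 + 2 + 0 + 0 = 22

Inversions: 22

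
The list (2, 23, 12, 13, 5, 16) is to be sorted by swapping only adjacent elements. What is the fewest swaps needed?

Each adjacent swap fixes exactly one inversion, so the minimum swap count equals the number of inversions.
Count inversions — for each element, later elements that are smaller:
2: none → 0
23: 12, 13, 5, 16 → 4
12: 5 → 1
13: 5 → 1
5: none → 0
16: none → 0
Total inversions: 0 + 4 + 1 + 1 + 0 + 0 = 6

There are 6 adjacent swaps.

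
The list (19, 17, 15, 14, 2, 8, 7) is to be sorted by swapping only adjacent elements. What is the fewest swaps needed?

There are 19 adjacent swaps.

Minimum adjacent swaps = number of inversions (each swap of adjacent out-of-order elements removes one inversion and no swap can remove more).
Count inversions — for each element, later elements that are smaller:
19: 17, 15, 14, 2, 8, 7 → 6
17: 15, 14, 2, 8, 7 → 5
15: 14, 2, 8, 7 → 4
14: 2, 8, 7 → 3
2: none → 0
8: 7 → 1
7: none → 0
Total inversions: 6 + 5 + 4 + 3 + 0 + 1 + 0 = 19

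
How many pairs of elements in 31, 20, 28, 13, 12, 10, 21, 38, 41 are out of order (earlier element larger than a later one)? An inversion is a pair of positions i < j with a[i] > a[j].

Sweep left to right; for each value list the smaller values that follow it:
31: 6
20: 3
28: 4
13: 2
12: 1
10: 0
21: 0
38: 0
41: 0
Sum: 6 + 3 + 4 + 2 + 1 + 0 + 0 + 0 + 0 = 16

16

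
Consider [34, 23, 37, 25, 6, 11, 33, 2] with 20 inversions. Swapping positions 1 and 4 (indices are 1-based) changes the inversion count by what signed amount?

-1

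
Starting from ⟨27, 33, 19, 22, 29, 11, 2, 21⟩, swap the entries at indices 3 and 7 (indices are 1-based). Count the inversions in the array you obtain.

Positions 3 and 7 hold 19 and 2; after swapping, the array is [27, 33, 2, 22, 29, 11, 19, 21].
Element-by-element contributions:
27: 5
33: 6
2: 0
22: 3
29: 3
11: 0
19: 0
21: 0
Sum: 5 + 6 + 0 + 3 + 3 + 0 + 0 + 0 = 17

17 inversions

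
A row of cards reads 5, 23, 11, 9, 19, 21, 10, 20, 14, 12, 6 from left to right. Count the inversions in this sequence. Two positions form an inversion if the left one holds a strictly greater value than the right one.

Sweep left to right; for each value list the smaller values that follow it:
5 → none → 0
23 → 11, 9, 19, 21, 10, 20, 14, 12, 6 → 9
11 → 9, 10, 6 → 3
9 → 6 → 1
19 → 10, 14, 12, 6 → 4
21 → 10, 20, 14, 12, 6 → 5
10 → 6 → 1
20 → 14, 12, 6 → 3
14 → 12, 6 → 2
12 → 6 → 1
6 → none → 0
Sum: 0 + 9 + 3 + 1 + 4 + 5 + 1 + 3 + 2 + 1 + 0 = 29

29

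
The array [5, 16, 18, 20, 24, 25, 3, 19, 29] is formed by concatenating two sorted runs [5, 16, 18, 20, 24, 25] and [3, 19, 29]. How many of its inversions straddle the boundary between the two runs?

There are 9 split inversions.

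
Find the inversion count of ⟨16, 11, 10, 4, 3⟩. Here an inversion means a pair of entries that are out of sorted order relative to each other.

Inversions: 10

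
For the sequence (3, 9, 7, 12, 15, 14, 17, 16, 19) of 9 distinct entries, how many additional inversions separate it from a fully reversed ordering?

33

Maximum inversions for 9 distinct elements is C(9, 2) = 9·8/2 = 36.
Current inversions — for each element, count later smaller elements:
3: 0
9: 1
7: 0
12: 0
15: 1
14: 0
17: 1
16: 0
19: 0
Current total: 0 + 1 + 0 + 0 + 1 + 0 + 1 + 0 + 0 = 3
Shortfall: 36 − 3 = 33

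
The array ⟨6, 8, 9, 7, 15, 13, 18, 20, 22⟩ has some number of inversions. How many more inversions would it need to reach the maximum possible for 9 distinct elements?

33 inversions short

Maximum inversions for 9 distinct elements is C(9, 2) = 9·8/2 = 36.
Current inversions — for each element, count later smaller elements:
6: 0
8: 1
9: 1
7: 0
15: 1
13: 0
18: 0
20: 0
22: 0
Current total: 0 + 1 + 1 + 0 + 1 + 0 + 0 + 0 + 0 = 3
Shortfall: 36 − 3 = 33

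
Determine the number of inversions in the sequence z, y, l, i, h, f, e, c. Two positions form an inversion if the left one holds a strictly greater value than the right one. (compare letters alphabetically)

Count, for each position, how many later elements it exceeds:
z: 7
y: 6
l: 5
i: 4
h: 3
f: 2
e: 1
c: 0
Sum: 7 + 6 + 5 + 4 + 3 + 2 + 1 + 0 = 28

28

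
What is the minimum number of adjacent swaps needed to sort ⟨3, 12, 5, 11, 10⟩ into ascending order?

4 adjacent swaps

Minimum adjacent swaps = number of inversions (each swap of adjacent out-of-order elements removes one inversion and no swap can remove more).
Count inversions — for each element, later elements that are smaller:
3: none → 0
12: 5, 11, 10 → 3
5: none → 0
11: 10 → 1
10: none → 0
Total inversions: 0 + 3 + 0 + 1 + 0 = 4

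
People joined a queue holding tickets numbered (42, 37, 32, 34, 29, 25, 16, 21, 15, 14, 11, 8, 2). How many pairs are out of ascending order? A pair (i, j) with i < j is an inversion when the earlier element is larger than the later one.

76

Count, for each position, how many later elements it exceeds:
42: 12
37: 11
32: 9
34: 9
29: 8
25: 7
16: 5
21: 5
15: 4
14: 3
11: 2
8: 1
2: 0
Sum: 12 + 11 + 9 + 9 + 8 + 7 + 5 + 5 + 4 + 3 + 2 + 1 + 0 = 76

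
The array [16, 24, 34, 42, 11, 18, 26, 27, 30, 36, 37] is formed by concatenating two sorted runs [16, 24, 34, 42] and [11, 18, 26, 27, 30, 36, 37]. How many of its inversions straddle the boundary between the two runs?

For each element r of the right run, count left-run elements greater than r:
r = 11: 16, 24, 34, 42 → 4
r = 18: 24, 34, 42 → 3
r = 26: 34, 42 → 2
r = 27: 34, 42 → 2
r = 30: 34, 42 → 2
r = 36: 42 → 1
r = 37: 42 → 1
Cross-inversions: 4 + 3 + 2 + 2 + 2 + 1 + 1 = 15

There are 15 cross-inversions.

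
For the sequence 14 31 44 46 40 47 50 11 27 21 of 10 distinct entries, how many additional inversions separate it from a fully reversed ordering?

Maximum inversions for 10 distinct elements is C(10, 2) = 10·9/2 = 45.
Current inversions — for each element, count later smaller elements:
14: 1
31: 3
44: 4
46: 4
40: 3
47: 3
50: 3
11: 0
27: 1
21: 0
Current total: 1 + 3 + 4 + 4 + 3 + 3 + 3 + 0 + 1 + 0 = 22
Shortfall: 45 − 22 = 23

23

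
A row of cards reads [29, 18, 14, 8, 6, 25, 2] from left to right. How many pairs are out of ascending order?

17

Sweep left to right; for each value list the smaller values that follow it:
29: 6
18: 4
14: 3
8: 2
6: 1
25: 1
2: 0
Sum: 6 + 4 + 3 + 2 + 1 + 1 + 0 = 17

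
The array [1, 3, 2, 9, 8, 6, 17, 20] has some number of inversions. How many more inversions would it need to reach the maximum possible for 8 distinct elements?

Maximum inversions for 8 distinct elements is C(8, 2) = 8·7/2 = 28.
Current inversions — for each element, count later smaller elements:
1: 0
3: 1
2: 0
9: 2
8: 1
6: 0
17: 0
20: 0
Current total: 0 + 1 + 0 + 2 + 1 + 0 + 0 + 0 = 4
Shortfall: 28 − 4 = 24

24 inversions short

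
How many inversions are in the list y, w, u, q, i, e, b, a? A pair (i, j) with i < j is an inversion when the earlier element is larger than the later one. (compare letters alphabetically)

Inversions: 28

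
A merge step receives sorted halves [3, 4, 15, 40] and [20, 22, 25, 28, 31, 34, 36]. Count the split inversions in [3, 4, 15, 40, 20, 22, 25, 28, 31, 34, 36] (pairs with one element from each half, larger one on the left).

Take each right-half value and tally the left-half values above it:
r = 20: 40 → 1
r = 22: 40 → 1
r = 25: 40 → 1
r = 28: 40 → 1
r = 31: 40 → 1
r = 34: 40 → 1
r = 36: 40 → 1
Cross-inversions: 1 + 1 + 1 + 1 + 1 + 1 + 1 = 7

There are 7 cross-inversions.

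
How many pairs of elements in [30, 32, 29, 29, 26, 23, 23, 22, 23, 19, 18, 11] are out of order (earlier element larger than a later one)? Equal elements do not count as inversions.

Out-of-order pairs: 60

Element-by-element contributions:
30: 10
32: 10
29: 8
29: 8
26: 7
23: 4
23: 4
22: 3
23: 3
19: 2
18: 1
11: 0
Sum: 10 + 10 + 8 + 8 + 7 + 4 + 4 + 3 + 3 + 2 + 1 + 0 = 60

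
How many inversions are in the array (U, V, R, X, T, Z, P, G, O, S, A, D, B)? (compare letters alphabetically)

61 inversions

Sweep left to right; for each value list the smaller values that follow it:
U → R, T, P, G, O, S, A, D, B → 9
V → R, T, P, G, O, S, A, D, B → 9
R → P, G, O, A, D, B → 6
X → T, P, G, O, S, A, D, B → 8
T → P, G, O, S, A, D, B → 7
Z → P, G, O, S, A, D, B → 7
P → G, O, A, D, B → 5
G → A, D, B → 3
O → A, D, B → 3
S → A, D, B → 3
A → none → 0
D → B → 1
B → none → 0
Sum: 9 + 9 + 6 + 8 + 7 + 7 + 5 + 3 + 3 + 3 + 0 + 1 + 0 = 61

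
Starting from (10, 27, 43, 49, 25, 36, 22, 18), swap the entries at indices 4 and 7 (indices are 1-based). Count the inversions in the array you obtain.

Positions 4 and 7 hold 49 and 22; after swapping, the array is [10, 27, 43, 22, 25, 36, 49, 18].
For each element, count later entries that are smaller:
10 → none → 0
27 → 22, 25, 18 → 3
43 → 22, 25, 36, 18 → 4
22 → 18 → 1
25 → 18 → 1
36 → 18 → 1
49 → 18 → 1
18 → none → 0
Sum: 0 + 3 + 4 + 1 + 1 + 1 + 1 + 0 = 11

11 inversions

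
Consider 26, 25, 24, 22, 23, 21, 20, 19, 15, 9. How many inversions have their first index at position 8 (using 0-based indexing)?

1

The element at index 8 is 15.
Elements after it: 9
Those smaller than 15: 9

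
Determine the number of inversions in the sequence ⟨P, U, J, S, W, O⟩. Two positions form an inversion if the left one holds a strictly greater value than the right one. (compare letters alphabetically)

Inversion pairs (indices are 0-based):
(0,2): P > J
(0,5): P > O
(1,2): U > J
(1,3): U > S
(1,5): U > O
(3,5): S > O
(4,5): W > O
That's 7 pairs.

7 out-of-order pairs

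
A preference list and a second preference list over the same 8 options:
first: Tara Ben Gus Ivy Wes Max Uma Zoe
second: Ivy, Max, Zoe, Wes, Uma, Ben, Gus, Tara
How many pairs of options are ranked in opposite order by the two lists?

Assign each item its position (1..8) in the first ordering, then rewrite the second ordering as that position sequence:
positions: Tara→1, Ben→2, Gus→3, Ivy→4, Wes→5, Max→6, Uma→7, Zoe→8
second ordering as positions: [4, 6, 8, 5, 7, 2, 3, 1]
Discordant pairs = inversions in this position sequence.
4: 2, 3, 1 → 3
6: 5, 2, 3, 1 → 4
8: 5, 7, 2, 3, 1 → 5
5: 2, 3, 1 → 3
7: 2, 3, 1 → 3
2: 1 → 1
3: 1 → 1
1: 0
Total: 3 + 4 + 5 + 3 + 3 + 1 + 1 + 0 = 20

20 pairs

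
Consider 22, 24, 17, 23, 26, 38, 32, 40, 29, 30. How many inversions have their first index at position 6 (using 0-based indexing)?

2

The element at index 6 is 32.
Elements after it: 40, 29, 30
Those smaller than 32: 29, 30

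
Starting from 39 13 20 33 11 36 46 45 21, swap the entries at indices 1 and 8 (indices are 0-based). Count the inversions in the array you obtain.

17

Positions 1 and 8 hold 13 and 21; after swapping, the array is [39, 21, 20, 33, 11, 36, 46, 45, 13].
Element-by-element contributions:
39 → 21, 20, 33, 11, 36, 13 → 6
21 → 20, 11, 13 → 3
20 → 11, 13 → 2
33 → 11, 13 → 2
11 → none → 0
36 → 13 → 1
46 → 45, 13 → 2
45 → 13 → 1
13 → none → 0
Sum: 6 + 3 + 2 + 2 + 0 + 1 + 2 + 1 + 0 = 17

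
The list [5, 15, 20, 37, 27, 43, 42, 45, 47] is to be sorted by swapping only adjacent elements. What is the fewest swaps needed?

2 swaps

The minimum number of adjacent swaps to sort an array equals its inversion count, since every such swap removes exactly one inversion.
Count inversions — for each element, later elements that are smaller:
5: none → 0
15: none → 0
20: none → 0
37: 27 → 1
27: none → 0
43: 42 → 1
42: none → 0
45: none → 0
47: none → 0
Total inversions: 0 + 0 + 0 + 1 + 0 + 1 + 0 + 0 + 0 = 2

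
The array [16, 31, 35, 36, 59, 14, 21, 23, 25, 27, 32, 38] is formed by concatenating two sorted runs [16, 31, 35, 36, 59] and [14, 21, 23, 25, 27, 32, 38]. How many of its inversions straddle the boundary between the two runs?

25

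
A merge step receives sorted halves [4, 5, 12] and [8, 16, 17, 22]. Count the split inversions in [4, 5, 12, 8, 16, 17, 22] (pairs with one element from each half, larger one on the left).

1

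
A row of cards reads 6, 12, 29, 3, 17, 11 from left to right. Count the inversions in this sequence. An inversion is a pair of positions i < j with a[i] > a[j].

7 inversions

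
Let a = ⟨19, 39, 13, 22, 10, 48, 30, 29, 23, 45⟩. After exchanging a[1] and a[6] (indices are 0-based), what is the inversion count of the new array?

Positions 1 and 6 hold 39 and 30; after swapping, the array is [19, 30, 13, 22, 10, 48, 39, 29, 23, 45].
Count, for each position, how many later elements it exceeds:
19: 2
30: 5
13: 1
22: 1
10: 0
48: 4
39: 2
29: 1
23: 0
45: 0
Sum: 2 + 5 + 1 + 1 + 0 + 4 + 2 + 1 + 0 + 0 = 16

There are 16 inversions.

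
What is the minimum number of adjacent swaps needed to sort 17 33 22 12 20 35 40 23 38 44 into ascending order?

10

Each adjacent swap fixes exactly one inversion, so the minimum swap count equals the number of inversions.
Count inversions — for each element, later elements that are smaller:
17: 12 → 1
33: 22, 12, 20, 23 → 4
22: 12, 20 → 2
12: none → 0
20: none → 0
35: 23 → 1
40: 23, 38 → 2
23: none → 0
38: none → 0
44: none → 0
Total inversions: 1 + 4 + 2 + 0 + 0 + 1 + 2 + 0 + 0 + 0 = 10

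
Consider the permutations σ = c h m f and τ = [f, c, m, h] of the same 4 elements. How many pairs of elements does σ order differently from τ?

4

Assign each item its position (1..4) in the first ordering, then rewrite the second ordering as that position sequence:
positions: c→1, h→2, m→3, f→4
second ordering as positions: [4, 1, 3, 2]
Discordant pairs = inversions in this position sequence.
4: 1, 3, 2 → 3
1: 0
3: 2 → 1
2: 0
Total: 3 + 0 + 1 + 0 = 4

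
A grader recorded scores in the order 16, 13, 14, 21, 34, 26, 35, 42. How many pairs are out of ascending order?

3

Count, for each position, how many later elements it exceeds:
16 → 13, 14 → 2
13 → none → 0
14 → none → 0
21 → none → 0
34 → 26 → 1
26 → none → 0
35 → none → 0
42 → none → 0
Sum: 2 + 0 + 0 + 0 + 1 + 0 + 0 + 0 = 3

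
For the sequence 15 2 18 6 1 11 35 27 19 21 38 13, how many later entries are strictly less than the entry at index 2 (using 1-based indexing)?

1

The element at index 2 is 2.
Elements after it: 18, 6, 1, 11, 35, 27, 19, 21, 38, 13
Those smaller than 2: 1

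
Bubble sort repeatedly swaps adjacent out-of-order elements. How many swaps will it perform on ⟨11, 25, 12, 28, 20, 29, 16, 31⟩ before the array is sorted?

The minimum number of adjacent swaps to sort an array equals its inversion count, since every such swap removes exactly one inversion.
Count inversions — for each element, later elements that are smaller:
11: none → 0
25: 12, 20, 16 → 3
12: none → 0
28: 20, 16 → 2
20: 16 → 1
29: 16 → 1
16: none → 0
31: none → 0
Total inversions: 0 + 3 + 0 + 2 + 1 + 1 + 0 + 0 = 7

There are 7 adjacent swaps.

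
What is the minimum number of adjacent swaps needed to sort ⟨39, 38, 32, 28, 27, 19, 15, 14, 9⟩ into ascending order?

36 swaps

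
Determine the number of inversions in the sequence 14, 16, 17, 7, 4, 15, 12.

Sweep left to right; for each value list the smaller values that follow it:
14 → 7, 4, 12 → 3
16 → 7, 4, 15, 12 → 4
17 → 7, 4, 15, 12 → 4
7 → 4 → 1
4 → none → 0
15 → 12 → 1
12 → none → 0
Sum: 3 + 4 + 4 + 1 + 0 + 1 + 0 = 13

13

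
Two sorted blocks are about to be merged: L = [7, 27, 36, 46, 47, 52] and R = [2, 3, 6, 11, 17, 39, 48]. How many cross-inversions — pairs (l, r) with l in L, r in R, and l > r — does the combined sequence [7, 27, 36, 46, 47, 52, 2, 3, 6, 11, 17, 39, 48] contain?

32 cross-inversions

Take each right-half value and tally the left-half values above it:
r = 2: 7, 27, 36, 46, 47, 52 → 6
r = 3: 7, 27, 36, 46, 47, 52 → 6
r = 6: 7, 27, 36, 46, 47, 52 → 6
r = 11: 27, 36, 46, 47, 52 → 5
r = 17: 27, 36, 46, 47, 52 → 5
r = 39: 46, 47, 52 → 3
r = 48: 52 → 1
Cross-inversions: 6 + 6 + 6 + 5 + 5 + 3 + 1 = 32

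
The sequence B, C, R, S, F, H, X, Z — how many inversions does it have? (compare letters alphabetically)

Inversions: 4

Sweep left to right; for each value list the smaller values that follow it:
B: 0
C: 0
R: 2
S: 2
F: 0
H: 0
X: 0
Z: 0
Sum: 0 + 0 + 2 + 2 + 0 + 0 + 0 + 0 = 4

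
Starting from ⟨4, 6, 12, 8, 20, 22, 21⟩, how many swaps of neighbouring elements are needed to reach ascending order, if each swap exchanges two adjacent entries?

The minimum number of adjacent swaps to sort an array equals its inversion count, since every such swap removes exactly one inversion.
Count inversions — for each element, later elements that are smaller:
4: none → 0
6: none → 0
12: 8 → 1
8: none → 0
20: none → 0
22: 21 → 1
21: none → 0
Total inversions: 0 + 0 + 1 + 0 + 0 + 1 + 0 = 2

2 swaps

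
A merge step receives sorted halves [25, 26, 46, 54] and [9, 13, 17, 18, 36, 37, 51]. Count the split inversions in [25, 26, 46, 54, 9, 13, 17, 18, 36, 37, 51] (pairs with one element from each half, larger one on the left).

For each element r of the right run, count left-run elements greater than r:
r = 9: 25, 26, 46, 54 → 4
r = 13: 25, 26, 46, 54 → 4
r = 17: 25, 26, 46, 54 → 4
r = 18: 25, 26, 46, 54 → 4
r = 36: 46, 54 → 2
r = 37: 46, 54 → 2
r = 51: 54 → 1
Cross-inversions: 4 + 4 + 4 + 4 + 2 + 2 + 1 = 21

21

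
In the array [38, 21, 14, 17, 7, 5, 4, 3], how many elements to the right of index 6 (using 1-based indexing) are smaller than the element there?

2

The element at index 6 is 5.
Elements after it: 4, 3
Those smaller than 5: 4, 3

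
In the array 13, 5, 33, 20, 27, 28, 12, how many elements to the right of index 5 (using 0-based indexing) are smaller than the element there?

1 such element

The element at index 5 is 28.
Elements after it: 12
Those smaller than 28: 12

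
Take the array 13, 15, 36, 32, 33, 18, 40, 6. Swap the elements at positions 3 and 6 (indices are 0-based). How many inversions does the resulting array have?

Positions 3 and 6 hold 32 and 40; after swapping, the array is [13, 15, 36, 40, 33, 18, 32, 6].
Sweep left to right; for each value list the smaller values that follow it:
13 → 6 → 1
15 → 6 → 1
36 → 33, 18, 32, 6 → 4
40 → 33, 18, 32, 6 → 4
33 → 18, 32, 6 → 3
18 → 6 → 1
32 → 6 → 1
6 → none → 0
Sum: 1 + 1 + 4 + 4 + 3 + 1 + 1 + 0 = 15

There are 15 inversions.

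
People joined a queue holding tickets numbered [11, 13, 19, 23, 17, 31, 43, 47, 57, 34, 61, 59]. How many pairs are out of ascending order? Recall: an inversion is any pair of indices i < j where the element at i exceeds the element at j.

There are 6 inversions.

Element-by-element contributions:
11 → none → 0
13 → none → 0
19 → 17 → 1
23 → 17 → 1
17 → none → 0
31 → none → 0
43 → 34 → 1
47 → 34 → 1
57 → 34 → 1
34 → none → 0
61 → 59 → 1
59 → none → 0
Sum: 0 + 0 + 1 + 1 + 0 + 0 + 1 + 1 + 1 + 0 + 1 + 0 = 6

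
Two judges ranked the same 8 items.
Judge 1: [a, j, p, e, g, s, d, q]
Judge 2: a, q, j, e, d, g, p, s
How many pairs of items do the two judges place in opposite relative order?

11

Assign each item its position (1..8) in the first ordering, then rewrite the second ordering as that position sequence:
positions: a→1, j→2, p→3, e→4, g→5, s→6, d→7, q→8
second ordering as positions: [1, 8, 2, 4, 7, 5, 3, 6]
Discordant pairs = inversions in this position sequence.
1: 0
8: 2, 4, 7, 5, 3, 6 → 6
2: 0
4: 3 → 1
7: 5, 3, 6 → 3
5: 3 → 1
3: 0
6: 0
Total: 0 + 6 + 0 + 1 + 3 + 1 + 0 + 0 = 11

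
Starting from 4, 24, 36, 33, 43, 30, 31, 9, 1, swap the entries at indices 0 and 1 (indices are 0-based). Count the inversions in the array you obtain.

22 inversions

Positions 0 and 1 hold 4 and 24; after swapping, the array is [24, 4, 36, 33, 43, 30, 31, 9, 1].
Sweep left to right; for each value list the smaller values that follow it:
24 → 4, 9, 1 → 3
4 → 1 → 1
36 → 33, 30, 31, 9, 1 → 5
33 → 30, 31, 9, 1 → 4
43 → 30, 31, 9, 1 → 4
30 → 9, 1 → 2
31 → 9, 1 → 2
9 → 1 → 1
1 → none → 0
Sum: 3 + 1 + 5 + 4 + 4 + 2 + 2 + 1 + 0 = 22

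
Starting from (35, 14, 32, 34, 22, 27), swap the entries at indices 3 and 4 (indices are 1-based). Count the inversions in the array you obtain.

10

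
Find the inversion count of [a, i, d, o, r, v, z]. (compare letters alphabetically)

Out-of-order index pairs (0-indexed):
(1,2): i > d
That's 1 pair.

1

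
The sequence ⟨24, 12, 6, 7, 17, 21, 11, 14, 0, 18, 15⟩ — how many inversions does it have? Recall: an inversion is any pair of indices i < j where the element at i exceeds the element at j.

There are 28 inversions.

Element-by-element contributions:
24: 10
12: 4
6: 1
7: 1
17: 4
21: 5
11: 1
14: 1
0: 0
18: 1
15: 0
Sum: 10 + 4 + 1 + 1 + 4 + 5 + 1 + 1 + 0 + 1 + 0 = 28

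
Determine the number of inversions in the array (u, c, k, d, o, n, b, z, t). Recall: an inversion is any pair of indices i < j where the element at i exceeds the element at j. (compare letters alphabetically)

15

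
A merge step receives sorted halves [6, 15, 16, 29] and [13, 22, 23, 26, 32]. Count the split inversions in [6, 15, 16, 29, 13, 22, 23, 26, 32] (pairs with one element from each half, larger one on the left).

6 cross-inversions

Take each right-half value and tally the left-half values above it:
r = 13: 15, 16, 29 → 3
r = 22: 29 → 1
r = 23: 29 → 1
r = 26: 29 → 1
r = 32: none → 0
Cross-inversions: 3 + 1 + 1 + 1 + 0 = 6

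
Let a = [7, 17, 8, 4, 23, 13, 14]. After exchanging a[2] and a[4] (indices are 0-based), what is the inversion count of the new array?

9 inversions

Positions 2 and 4 hold 8 and 23; after swapping, the array is [7, 17, 23, 4, 8, 13, 14].
For each element, count later entries that are smaller:
7: 1
17: 4
23: 4
4: 0
8: 0
13: 0
14: 0
Sum: 1 + 4 + 4 + 0 + 0 + 0 + 0 = 9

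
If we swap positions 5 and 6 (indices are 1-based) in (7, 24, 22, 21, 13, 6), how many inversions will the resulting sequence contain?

10

Positions 5 and 6 hold 13 and 6; after swapping, the array is [7, 24, 22, 21, 6, 13].
For each element, count later entries that are smaller:
7: 1
24: 4
22: 3
21: 2
6: 0
13: 0
Sum: 1 + 4 + 3 + 2 + 0 + 0 = 10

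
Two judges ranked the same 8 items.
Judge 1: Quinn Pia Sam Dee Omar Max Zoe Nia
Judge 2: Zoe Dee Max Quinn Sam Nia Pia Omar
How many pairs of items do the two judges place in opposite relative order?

Assign each item its position (1..8) in the first ordering, then rewrite the second ordering as that position sequence:
positions: Quinn→1, Pia→2, Sam→3, Dee→4, Omar→5, Max→6, Zoe→7, Nia→8
second ordering as positions: [7, 4, 6, 1, 3, 8, 2, 5]
Discordant pairs = inversions in this position sequence.
7: 4, 6, 1, 3, 2, 5 → 6
4: 1, 3, 2 → 3
6: 1, 3, 2, 5 → 4
1: 0
3: 2 → 1
8: 2, 5 → 2
2: 0
5: 0
Total: 6 + 3 + 4 + 0 + 1 + 2 + 0 + 0 = 16

16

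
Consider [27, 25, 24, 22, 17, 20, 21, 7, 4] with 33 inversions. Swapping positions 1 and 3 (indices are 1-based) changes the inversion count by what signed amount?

-3

Positions 1 and 3 hold 27 and 24; after swapping, the array is [24, 25, 27, 22, 17, 20, 21, 7, 4].
Element-by-element contributions:
24: 6
25: 6
27: 6
22: 5
17: 2
20: 2
21: 2
7: 1
4: 0
Sum: 6 + 6 + 6 + 5 + 2 + 2 + 2 + 1 + 0 = 30
Change: 30 − 33 = -3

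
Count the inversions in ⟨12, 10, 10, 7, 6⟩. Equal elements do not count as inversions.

9

Sweep left to right; for each value list the smaller values that follow it:
12: 4
10: 2
10: 2
7: 1
6: 0
Sum: 4 + 2 + 2 + 1 + 0 = 9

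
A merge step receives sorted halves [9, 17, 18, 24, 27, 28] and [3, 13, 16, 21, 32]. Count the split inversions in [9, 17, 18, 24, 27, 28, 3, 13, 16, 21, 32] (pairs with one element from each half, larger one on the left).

19 cross-inversions

Count, for every r in R, how many entries of L exceed r:
r = 3: 9, 17, 18, 24, 27, 28 → 6
r = 13: 17, 18, 24, 27, 28 → 5
r = 16: 17, 18, 24, 27, 28 → 5
r = 21: 24, 27, 28 → 3
r = 32: none → 0
Cross-inversions: 6 + 5 + 5 + 3 + 0 = 19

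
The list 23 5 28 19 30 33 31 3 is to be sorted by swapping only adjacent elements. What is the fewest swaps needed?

Swaps: 11

Minimum adjacent swaps = number of inversions (each swap of adjacent out-of-order elements removes one inversion and no swap can remove more).
Count inversions — for each element, later elements that are smaller:
23: 5, 19, 3 → 3
5: 3 → 1
28: 19, 3 → 2
19: 3 → 1
30: 3 → 1
33: 31, 3 → 2
31: 3 → 1
3: none → 0
Total inversions: 3 + 1 + 2 + 1 + 1 + 2 + 1 + 0 = 11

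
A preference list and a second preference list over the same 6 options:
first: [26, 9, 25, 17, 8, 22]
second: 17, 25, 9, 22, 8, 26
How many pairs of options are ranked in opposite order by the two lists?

Assign each item its position (1..6) in the first ordering, then rewrite the second ordering as that position sequence:
positions: 26→1, 9→2, 25→3, 17→4, 8→5, 22→6
second ordering as positions: [4, 3, 2, 6, 5, 1]
Discordant pairs = inversions in this position sequence.
4: 3, 2, 1 → 3
3: 2, 1 → 2
2: 1 → 1
6: 5, 1 → 2
5: 1 → 1
1: 0
Total: 3 + 2 + 1 + 2 + 1 + 0 = 9

9 pairs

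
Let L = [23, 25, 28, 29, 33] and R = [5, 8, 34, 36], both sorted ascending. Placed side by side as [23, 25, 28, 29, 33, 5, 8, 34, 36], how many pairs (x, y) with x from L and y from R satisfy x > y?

10 split inversions

Take each right-half value and tally the left-half values above it:
r = 5: 23, 25, 28, 29, 33 → 5
r = 8: 23, 25, 28, 29, 33 → 5
r = 34: none → 0
r = 36: none → 0
Cross-inversions: 5 + 5 + 0 + 0 = 10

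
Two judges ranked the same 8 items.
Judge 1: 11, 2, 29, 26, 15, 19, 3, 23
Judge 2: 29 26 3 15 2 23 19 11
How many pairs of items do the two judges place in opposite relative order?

14

Assign each item its position (1..8) in the first ordering, then rewrite the second ordering as that position sequence:
positions: 11→1, 2→2, 29→3, 26→4, 15→5, 19→6, 3→7, 23→8
second ordering as positions: [3, 4, 7, 5, 2, 8, 6, 1]
Discordant pairs = inversions in this position sequence.
3: 2, 1 → 2
4: 2, 1 → 2
7: 5, 2, 6, 1 → 4
5: 2, 1 → 2
2: 1 → 1
8: 6, 1 → 2
6: 1 → 1
1: 0
Total: 2 + 2 + 4 + 2 + 1 + 2 + 1 + 0 = 14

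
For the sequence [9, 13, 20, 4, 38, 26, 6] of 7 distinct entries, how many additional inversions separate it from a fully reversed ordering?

12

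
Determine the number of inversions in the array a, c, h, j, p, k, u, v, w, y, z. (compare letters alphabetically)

Element-by-element contributions:
a: 0
c: 0
h: 0
j: 0
p: 1
k: 0
u: 0
v: 0
w: 0
y: 0
z: 0
Sum: 0 + 0 + 0 + 0 + 1 + 0 + 0 + 0 + 0 + 0 + 0 = 1

1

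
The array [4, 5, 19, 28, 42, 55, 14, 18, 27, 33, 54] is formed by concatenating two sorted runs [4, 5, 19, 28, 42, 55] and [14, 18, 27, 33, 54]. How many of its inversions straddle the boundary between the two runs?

For each element r of the right run, count left-run elements greater than r:
r = 14: 19, 28, 42, 55 → 4
r = 18: 19, 28, 42, 55 → 4
r = 27: 28, 42, 55 → 3
r = 33: 42, 55 → 2
r = 54: 55 → 1
Cross-inversions: 4 + 4 + 3 + 2 + 1 = 14

14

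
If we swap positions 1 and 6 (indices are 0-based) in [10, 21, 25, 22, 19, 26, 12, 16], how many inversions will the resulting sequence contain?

11

Positions 1 and 6 hold 21 and 12; after swapping, the array is [10, 12, 25, 22, 19, 26, 21, 16].
Count, for each position, how many later elements it exceeds:
10: 0
12: 0
25: 4
22: 3
19: 1
26: 2
21: 1
16: 0
Sum: 0 + 0 + 4 + 3 + 1 + 2 + 1 + 0 = 11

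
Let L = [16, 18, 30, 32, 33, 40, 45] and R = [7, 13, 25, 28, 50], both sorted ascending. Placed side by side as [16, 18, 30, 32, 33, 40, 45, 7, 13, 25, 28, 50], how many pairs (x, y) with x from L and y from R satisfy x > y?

For each element r of the right run, count left-run elements greater than r:
r = 7: 16, 18, 30, 32, 33, 40, 45 → 7
r = 13: 16, 18, 30, 32, 33, 40, 45 → 7
r = 25: 30, 32, 33, 40, 45 → 5
r = 28: 30, 32, 33, 40, 45 → 5
r = 50: none → 0
Cross-inversions: 7 + 7 + 5 + 5 + 0 = 24

24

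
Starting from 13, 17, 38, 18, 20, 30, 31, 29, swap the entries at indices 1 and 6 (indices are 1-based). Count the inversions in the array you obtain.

Positions 1 and 6 hold 13 and 30; after swapping, the array is [30, 17, 38, 18, 20, 13, 31, 29].
For each element, count later entries that are smaller:
30 → 17, 18, 20, 13, 29 → 5
17 → 13 → 1
38 → 18, 20, 13, 31, 29 → 5
18 → 13 → 1
20 → 13 → 1
13 → none → 0
31 → 29 → 1
29 → none → 0
Sum: 5 + 1 + 5 + 1 + 1 + 0 + 1 + 0 = 14

14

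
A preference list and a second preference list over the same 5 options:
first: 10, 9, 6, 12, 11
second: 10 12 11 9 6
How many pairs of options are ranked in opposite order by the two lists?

There are 4 pairs.

Assign each item its position (1..5) in the first ordering, then rewrite the second ordering as that position sequence:
positions: 10→1, 9→2, 6→3, 12→4, 11→5
second ordering as positions: [1, 4, 5, 2, 3]
Discordant pairs = inversions in this position sequence.
1: 0
4: 2, 3 → 2
5: 2, 3 → 2
2: 0
3: 0
Total: 0 + 2 + 2 + 0 + 0 = 4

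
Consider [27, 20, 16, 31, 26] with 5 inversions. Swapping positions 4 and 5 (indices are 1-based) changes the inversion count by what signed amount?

-1

Positions 4 and 5 hold 31 and 26; after swapping, the array is [27, 20, 16, 26, 31].
Count, for each position, how many later elements it exceeds:
27 → 20, 16, 26 → 3
20 → 16 → 1
16 → none → 0
26 → none → 0
31 → none → 0
Sum: 3 + 1 + 0 + 0 + 0 = 4
Change: 4 − 5 = -1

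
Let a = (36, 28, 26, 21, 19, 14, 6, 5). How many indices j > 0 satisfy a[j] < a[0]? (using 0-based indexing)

The element at index 0 is 36.
Elements after it: 28, 26, 21, 19, 14, 6, 5
Those smaller than 36: 28, 26, 21, 19, 14, 6, 5

7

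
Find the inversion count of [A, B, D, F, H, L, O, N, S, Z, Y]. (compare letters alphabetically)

2

Sweep left to right; for each value list the smaller values that follow it:
A → none → 0
B → none → 0
D → none → 0
F → none → 0
H → none → 0
L → none → 0
O → N → 1
N → none → 0
S → none → 0
Z → Y → 1
Y → none → 0
Sum: 0 + 0 + 0 + 0 + 0 + 0 + 1 + 0 + 0 + 1 + 0 = 2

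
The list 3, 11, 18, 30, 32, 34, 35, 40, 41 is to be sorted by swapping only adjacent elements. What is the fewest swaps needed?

0 adjacent swaps

The minimum number of adjacent swaps to sort an array equals its inversion count, since every such swap removes exactly one inversion.
Count inversions — for each element, later elements that are smaller:
3: none → 0
11: none → 0
18: none → 0
30: none → 0
32: none → 0
34: none → 0
35: none → 0
40: none → 0
41: none → 0
Total inversions: 0 + 0 + 0 + 0 + 0 + 0 + 0 + 0 + 0 = 0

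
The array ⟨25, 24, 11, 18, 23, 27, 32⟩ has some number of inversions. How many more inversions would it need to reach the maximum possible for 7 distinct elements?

Maximum inversions for 7 distinct elements is C(7, 2) = 7·6/2 = 21.
Current inversions — for each element, count later smaller elements:
25: 4
24: 3
11: 0
18: 0
23: 0
27: 0
32: 0
Current total: 4 + 3 + 0 + 0 + 0 + 0 + 0 = 7
Shortfall: 21 − 7 = 14

14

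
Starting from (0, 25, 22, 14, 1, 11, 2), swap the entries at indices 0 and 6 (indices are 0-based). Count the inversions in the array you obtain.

16

Positions 0 and 6 hold 0 and 2; after swapping, the array is [2, 25, 22, 14, 1, 11, 0].
Count, for each position, how many later elements it exceeds:
2 → 1, 0 → 2
25 → 22, 14, 1, 11, 0 → 5
22 → 14, 1, 11, 0 → 4
14 → 1, 11, 0 → 3
1 → 0 → 1
11 → 0 → 1
0 → none → 0
Sum: 2 + 5 + 4 + 3 + 1 + 1 + 0 = 16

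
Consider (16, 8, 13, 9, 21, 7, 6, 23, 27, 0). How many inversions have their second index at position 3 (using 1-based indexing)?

1 such element

The element at index 3 is 13.
Elements before it: 16, 8
Those larger than 13: 16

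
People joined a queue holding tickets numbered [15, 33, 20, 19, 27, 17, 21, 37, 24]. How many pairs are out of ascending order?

13

Sweep left to right; for each value list the smaller values that follow it:
15 → none → 0
33 → 20, 19, 27, 17, 21, 24 → 6
20 → 19, 17 → 2
19 → 17 → 1
27 → 17, 21, 24 → 3
17 → none → 0
21 → none → 0
37 → 24 → 1
24 → none → 0
Sum: 0 + 6 + 2 + 1 + 3 + 0 + 0 + 1 + 0 = 13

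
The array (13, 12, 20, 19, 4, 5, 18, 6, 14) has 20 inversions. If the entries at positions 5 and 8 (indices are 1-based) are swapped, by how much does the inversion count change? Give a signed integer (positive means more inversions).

+3

Positions 5 and 8 hold 4 and 6; after swapping, the array is [13, 12, 20, 19, 6, 5, 18, 4, 14].
Sweep left to right; for each value list the smaller values that follow it:
13 → 12, 6, 5, 4 → 4
12 → 6, 5, 4 → 3
20 → 19, 6, 5, 18, 4, 14 → 6
19 → 6, 5, 18, 4, 14 → 5
6 → 5, 4 → 2
5 → 4 → 1
18 → 4, 14 → 2
4 → none → 0
14 → none → 0
Sum: 4 + 3 + 6 + 5 + 2 + 1 + 2 + 0 + 0 = 23
Change: 23 − 20 = +3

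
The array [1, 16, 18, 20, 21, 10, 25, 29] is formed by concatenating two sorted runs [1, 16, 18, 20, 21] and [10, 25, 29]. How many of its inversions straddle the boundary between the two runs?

For each element r of the right run, count left-run elements greater than r:
r = 10: 16, 18, 20, 21 → 4
r = 25: none → 0
r = 29: none → 0
Cross-inversions: 4 + 0 + 0 = 4

4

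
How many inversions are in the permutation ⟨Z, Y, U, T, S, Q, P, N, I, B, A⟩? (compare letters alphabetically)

55

Sweep left to right; for each value list the smaller values that follow it:
Z → Y, U, T, S, Q, P, N, I, B, A → 10
Y → U, T, S, Q, P, N, I, B, A → 9
U → T, S, Q, P, N, I, B, A → 8
T → S, Q, P, N, I, B, A → 7
S → Q, P, N, I, B, A → 6
Q → P, N, I, B, A → 5
P → N, I, B, A → 4
N → I, B, A → 3
I → B, A → 2
B → A → 1
A → none → 0
Sum: 10 + 9 + 8 + 7 + 6 + 5 + 4 + 3 + 2 + 1 + 0 = 55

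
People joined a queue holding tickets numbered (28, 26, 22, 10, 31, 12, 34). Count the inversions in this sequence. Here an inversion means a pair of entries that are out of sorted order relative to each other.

Out-of-order index pairs (0-indexed):
(0,1): 28 > 26
(0,2): 28 > 22
(0,3): 28 > 10
(0,5): 28 > 12
(1,2): 26 > 22
(1,3): 26 > 10
(1,5): 26 > 12
(2,3): 22 > 10
(2,5): 22 > 12
(4,5): 31 > 12
That's 10 pairs.

Inversions: 10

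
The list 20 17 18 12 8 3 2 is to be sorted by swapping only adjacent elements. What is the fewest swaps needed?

20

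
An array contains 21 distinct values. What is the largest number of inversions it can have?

210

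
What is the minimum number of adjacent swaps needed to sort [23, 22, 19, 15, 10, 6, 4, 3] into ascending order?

28

Minimum adjacent swaps = number of inversions (each swap of adjacent out-of-order elements removes one inversion and no swap can remove more).
Count inversions — for each element, later elements that are smaller:
23: 22, 19, 15, 10, 6, 4, 3 → 7
22: 19, 15, 10, 6, 4, 3 → 6
19: 15, 10, 6, 4, 3 → 5
15: 10, 6, 4, 3 → 4
10: 6, 4, 3 → 3
6: 4, 3 → 2
4: 3 → 1
3: none → 0
Total inversions: 7 + 6 + 5 + 4 + 3 + 2 + 1 + 0 = 28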